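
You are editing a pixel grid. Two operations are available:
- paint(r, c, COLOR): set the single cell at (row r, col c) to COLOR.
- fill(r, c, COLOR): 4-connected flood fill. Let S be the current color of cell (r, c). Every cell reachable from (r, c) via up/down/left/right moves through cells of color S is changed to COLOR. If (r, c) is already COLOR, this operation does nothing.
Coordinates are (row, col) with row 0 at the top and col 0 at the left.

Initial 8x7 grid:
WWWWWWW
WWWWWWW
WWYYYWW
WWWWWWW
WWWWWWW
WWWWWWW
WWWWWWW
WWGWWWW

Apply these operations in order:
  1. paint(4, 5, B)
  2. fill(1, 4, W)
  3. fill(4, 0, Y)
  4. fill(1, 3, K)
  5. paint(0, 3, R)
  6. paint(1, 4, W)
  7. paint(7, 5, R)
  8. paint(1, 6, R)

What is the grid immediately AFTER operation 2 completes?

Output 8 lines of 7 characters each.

Answer: WWWWWWW
WWWWWWW
WWYYYWW
WWWWWWW
WWWWWBW
WWWWWWW
WWWWWWW
WWGWWWW

Derivation:
After op 1 paint(4,5,B):
WWWWWWW
WWWWWWW
WWYYYWW
WWWWWWW
WWWWWBW
WWWWWWW
WWWWWWW
WWGWWWW
After op 2 fill(1,4,W) [0 cells changed]:
WWWWWWW
WWWWWWW
WWYYYWW
WWWWWWW
WWWWWBW
WWWWWWW
WWWWWWW
WWGWWWW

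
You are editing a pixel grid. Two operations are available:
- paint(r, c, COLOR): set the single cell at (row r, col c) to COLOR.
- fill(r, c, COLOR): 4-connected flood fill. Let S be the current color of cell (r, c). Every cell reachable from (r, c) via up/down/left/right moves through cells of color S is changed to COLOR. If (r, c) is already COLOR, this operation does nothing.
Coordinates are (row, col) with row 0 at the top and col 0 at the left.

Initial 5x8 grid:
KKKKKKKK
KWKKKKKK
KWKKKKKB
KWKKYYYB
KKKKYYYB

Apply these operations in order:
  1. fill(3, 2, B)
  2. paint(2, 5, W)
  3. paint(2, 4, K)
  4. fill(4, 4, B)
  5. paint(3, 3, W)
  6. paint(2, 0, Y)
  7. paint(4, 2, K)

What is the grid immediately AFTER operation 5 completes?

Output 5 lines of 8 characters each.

Answer: BBBBBBBB
BWBBBBBB
BWBBKWBB
BWBWBBBB
BBBBBBBB

Derivation:
After op 1 fill(3,2,B) [28 cells changed]:
BBBBBBBB
BWBBBBBB
BWBBBBBB
BWBBYYYB
BBBBYYYB
After op 2 paint(2,5,W):
BBBBBBBB
BWBBBBBB
BWBBBWBB
BWBBYYYB
BBBBYYYB
After op 3 paint(2,4,K):
BBBBBBBB
BWBBBBBB
BWBBKWBB
BWBBYYYB
BBBBYYYB
After op 4 fill(4,4,B) [6 cells changed]:
BBBBBBBB
BWBBBBBB
BWBBKWBB
BWBBBBBB
BBBBBBBB
After op 5 paint(3,3,W):
BBBBBBBB
BWBBBBBB
BWBBKWBB
BWBWBBBB
BBBBBBBB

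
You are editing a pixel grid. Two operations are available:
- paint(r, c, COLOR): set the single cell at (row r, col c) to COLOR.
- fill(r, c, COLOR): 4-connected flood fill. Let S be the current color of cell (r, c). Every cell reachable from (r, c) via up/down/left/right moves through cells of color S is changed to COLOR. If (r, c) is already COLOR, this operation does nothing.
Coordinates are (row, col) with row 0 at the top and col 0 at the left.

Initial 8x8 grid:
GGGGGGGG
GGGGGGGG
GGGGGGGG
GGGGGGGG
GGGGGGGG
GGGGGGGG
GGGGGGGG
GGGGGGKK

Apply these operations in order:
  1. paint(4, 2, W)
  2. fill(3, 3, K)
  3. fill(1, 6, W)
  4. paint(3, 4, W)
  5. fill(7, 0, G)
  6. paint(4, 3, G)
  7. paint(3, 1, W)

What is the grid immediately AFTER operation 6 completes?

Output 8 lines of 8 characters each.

Answer: GGGGGGGG
GGGGGGGG
GGGGGGGG
GGGGGGGG
GGGGGGGG
GGGGGGGG
GGGGGGGG
GGGGGGGG

Derivation:
After op 1 paint(4,2,W):
GGGGGGGG
GGGGGGGG
GGGGGGGG
GGGGGGGG
GGWGGGGG
GGGGGGGG
GGGGGGGG
GGGGGGKK
After op 2 fill(3,3,K) [61 cells changed]:
KKKKKKKK
KKKKKKKK
KKKKKKKK
KKKKKKKK
KKWKKKKK
KKKKKKKK
KKKKKKKK
KKKKKKKK
After op 3 fill(1,6,W) [63 cells changed]:
WWWWWWWW
WWWWWWWW
WWWWWWWW
WWWWWWWW
WWWWWWWW
WWWWWWWW
WWWWWWWW
WWWWWWWW
After op 4 paint(3,4,W):
WWWWWWWW
WWWWWWWW
WWWWWWWW
WWWWWWWW
WWWWWWWW
WWWWWWWW
WWWWWWWW
WWWWWWWW
After op 5 fill(7,0,G) [64 cells changed]:
GGGGGGGG
GGGGGGGG
GGGGGGGG
GGGGGGGG
GGGGGGGG
GGGGGGGG
GGGGGGGG
GGGGGGGG
After op 6 paint(4,3,G):
GGGGGGGG
GGGGGGGG
GGGGGGGG
GGGGGGGG
GGGGGGGG
GGGGGGGG
GGGGGGGG
GGGGGGGG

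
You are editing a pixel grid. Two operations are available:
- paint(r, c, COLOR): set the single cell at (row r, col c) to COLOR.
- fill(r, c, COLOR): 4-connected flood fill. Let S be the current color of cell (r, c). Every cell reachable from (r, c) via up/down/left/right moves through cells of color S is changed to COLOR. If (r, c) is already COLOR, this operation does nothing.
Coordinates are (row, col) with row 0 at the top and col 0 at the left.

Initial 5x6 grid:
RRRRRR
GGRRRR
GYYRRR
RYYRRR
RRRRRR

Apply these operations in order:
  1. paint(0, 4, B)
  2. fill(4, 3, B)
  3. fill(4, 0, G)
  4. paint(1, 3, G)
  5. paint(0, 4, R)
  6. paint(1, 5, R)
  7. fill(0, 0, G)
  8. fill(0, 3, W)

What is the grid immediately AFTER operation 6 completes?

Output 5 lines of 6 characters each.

After op 1 paint(0,4,B):
RRRRBR
GGRRRR
GYYRRR
RYYRRR
RRRRRR
After op 2 fill(4,3,B) [22 cells changed]:
BBBBBB
GGBBBB
GYYBBB
BYYBBB
BBBBBB
After op 3 fill(4,0,G) [23 cells changed]:
GGGGGG
GGGGGG
GYYGGG
GYYGGG
GGGGGG
After op 4 paint(1,3,G):
GGGGGG
GGGGGG
GYYGGG
GYYGGG
GGGGGG
After op 5 paint(0,4,R):
GGGGRG
GGGGGG
GYYGGG
GYYGGG
GGGGGG
After op 6 paint(1,5,R):
GGGGRG
GGGGGR
GYYGGG
GYYGGG
GGGGGG

Answer: GGGGRG
GGGGGR
GYYGGG
GYYGGG
GGGGGG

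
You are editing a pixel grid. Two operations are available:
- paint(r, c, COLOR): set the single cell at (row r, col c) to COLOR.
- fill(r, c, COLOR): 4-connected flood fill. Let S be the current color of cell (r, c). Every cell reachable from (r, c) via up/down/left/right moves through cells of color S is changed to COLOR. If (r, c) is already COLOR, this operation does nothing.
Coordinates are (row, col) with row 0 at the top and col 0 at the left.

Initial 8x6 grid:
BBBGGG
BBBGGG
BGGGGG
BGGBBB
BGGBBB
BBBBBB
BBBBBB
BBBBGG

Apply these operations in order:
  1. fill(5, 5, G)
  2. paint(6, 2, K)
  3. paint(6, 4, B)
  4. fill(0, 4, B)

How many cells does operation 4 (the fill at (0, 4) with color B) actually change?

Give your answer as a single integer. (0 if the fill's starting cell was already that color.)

Answer: 46

Derivation:
After op 1 fill(5,5,G) [31 cells changed]:
GGGGGG
GGGGGG
GGGGGG
GGGGGG
GGGGGG
GGGGGG
GGGGGG
GGGGGG
After op 2 paint(6,2,K):
GGGGGG
GGGGGG
GGGGGG
GGGGGG
GGGGGG
GGGGGG
GGKGGG
GGGGGG
After op 3 paint(6,4,B):
GGGGGG
GGGGGG
GGGGGG
GGGGGG
GGGGGG
GGGGGG
GGKGBG
GGGGGG
After op 4 fill(0,4,B) [46 cells changed]:
BBBBBB
BBBBBB
BBBBBB
BBBBBB
BBBBBB
BBBBBB
BBKBBB
BBBBBB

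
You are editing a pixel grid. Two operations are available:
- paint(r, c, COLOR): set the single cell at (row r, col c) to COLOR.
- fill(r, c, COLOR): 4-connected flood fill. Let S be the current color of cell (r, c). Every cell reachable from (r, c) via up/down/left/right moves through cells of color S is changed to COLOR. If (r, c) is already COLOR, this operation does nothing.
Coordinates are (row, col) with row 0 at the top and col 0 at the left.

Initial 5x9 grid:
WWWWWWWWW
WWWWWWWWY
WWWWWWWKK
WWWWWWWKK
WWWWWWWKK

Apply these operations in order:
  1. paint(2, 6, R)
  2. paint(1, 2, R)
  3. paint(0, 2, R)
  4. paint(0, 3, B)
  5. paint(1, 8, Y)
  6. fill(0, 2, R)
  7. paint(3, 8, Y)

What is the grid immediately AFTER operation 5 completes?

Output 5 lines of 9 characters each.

After op 1 paint(2,6,R):
WWWWWWWWW
WWWWWWWWY
WWWWWWRKK
WWWWWWWKK
WWWWWWWKK
After op 2 paint(1,2,R):
WWWWWWWWW
WWRWWWWWY
WWWWWWRKK
WWWWWWWKK
WWWWWWWKK
After op 3 paint(0,2,R):
WWRWWWWWW
WWRWWWWWY
WWWWWWRKK
WWWWWWWKK
WWWWWWWKK
After op 4 paint(0,3,B):
WWRBWWWWW
WWRWWWWWY
WWWWWWRKK
WWWWWWWKK
WWWWWWWKK
After op 5 paint(1,8,Y):
WWRBWWWWW
WWRWWWWWY
WWWWWWRKK
WWWWWWWKK
WWWWWWWKK

Answer: WWRBWWWWW
WWRWWWWWY
WWWWWWRKK
WWWWWWWKK
WWWWWWWKK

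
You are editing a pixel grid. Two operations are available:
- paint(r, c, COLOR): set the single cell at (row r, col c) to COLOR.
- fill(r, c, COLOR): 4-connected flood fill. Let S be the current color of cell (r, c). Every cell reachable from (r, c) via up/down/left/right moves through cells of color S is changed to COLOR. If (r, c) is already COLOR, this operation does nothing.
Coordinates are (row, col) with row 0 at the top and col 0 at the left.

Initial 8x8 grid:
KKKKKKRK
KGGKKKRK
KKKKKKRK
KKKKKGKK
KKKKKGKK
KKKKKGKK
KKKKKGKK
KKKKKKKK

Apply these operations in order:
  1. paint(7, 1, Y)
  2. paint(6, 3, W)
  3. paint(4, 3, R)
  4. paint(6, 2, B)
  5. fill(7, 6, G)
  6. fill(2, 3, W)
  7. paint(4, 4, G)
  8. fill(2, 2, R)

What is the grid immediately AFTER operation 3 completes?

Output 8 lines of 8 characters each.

After op 1 paint(7,1,Y):
KKKKKKRK
KGGKKKRK
KKKKKKRK
KKKKKGKK
KKKKKGKK
KKKKKGKK
KKKKKGKK
KYKKKKKK
After op 2 paint(6,3,W):
KKKKKKRK
KGGKKKRK
KKKKKKRK
KKKKKGKK
KKKKKGKK
KKKKKGKK
KKKWKGKK
KYKKKKKK
After op 3 paint(4,3,R):
KKKKKKRK
KGGKKKRK
KKKKKKRK
KKKKKGKK
KKKRKGKK
KKKKKGKK
KKKWKGKK
KYKKKKKK

Answer: KKKKKKRK
KGGKKKRK
KKKKKKRK
KKKKKGKK
KKKRKGKK
KKKKKGKK
KKKWKGKK
KYKKKKKK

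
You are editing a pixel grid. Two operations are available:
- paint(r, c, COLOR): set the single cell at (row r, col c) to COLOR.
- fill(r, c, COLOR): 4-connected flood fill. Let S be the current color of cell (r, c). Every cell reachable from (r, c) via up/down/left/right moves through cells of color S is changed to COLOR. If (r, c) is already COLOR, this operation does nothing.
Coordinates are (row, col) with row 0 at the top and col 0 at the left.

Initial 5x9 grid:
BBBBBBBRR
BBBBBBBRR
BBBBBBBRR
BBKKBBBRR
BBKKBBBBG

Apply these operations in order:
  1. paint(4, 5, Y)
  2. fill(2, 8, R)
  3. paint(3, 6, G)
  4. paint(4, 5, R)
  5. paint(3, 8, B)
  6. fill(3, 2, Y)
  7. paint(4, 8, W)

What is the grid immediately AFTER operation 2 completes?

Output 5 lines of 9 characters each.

After op 1 paint(4,5,Y):
BBBBBBBRR
BBBBBBBRR
BBBBBBBRR
BBKKBBBRR
BBKKBYBBG
After op 2 fill(2,8,R) [0 cells changed]:
BBBBBBBRR
BBBBBBBRR
BBBBBBBRR
BBKKBBBRR
BBKKBYBBG

Answer: BBBBBBBRR
BBBBBBBRR
BBBBBBBRR
BBKKBBBRR
BBKKBYBBG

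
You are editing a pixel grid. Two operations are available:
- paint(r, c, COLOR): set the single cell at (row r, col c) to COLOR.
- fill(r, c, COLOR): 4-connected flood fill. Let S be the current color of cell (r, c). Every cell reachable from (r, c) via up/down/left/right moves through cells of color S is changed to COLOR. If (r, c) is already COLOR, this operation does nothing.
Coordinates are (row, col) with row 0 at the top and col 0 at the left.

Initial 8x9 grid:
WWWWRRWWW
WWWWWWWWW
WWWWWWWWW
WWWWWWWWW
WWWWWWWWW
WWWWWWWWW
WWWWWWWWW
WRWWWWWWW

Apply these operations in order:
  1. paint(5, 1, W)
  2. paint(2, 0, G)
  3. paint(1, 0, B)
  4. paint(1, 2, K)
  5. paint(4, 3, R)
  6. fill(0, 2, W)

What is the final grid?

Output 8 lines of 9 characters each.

After op 1 paint(5,1,W):
WWWWRRWWW
WWWWWWWWW
WWWWWWWWW
WWWWWWWWW
WWWWWWWWW
WWWWWWWWW
WWWWWWWWW
WRWWWWWWW
After op 2 paint(2,0,G):
WWWWRRWWW
WWWWWWWWW
GWWWWWWWW
WWWWWWWWW
WWWWWWWWW
WWWWWWWWW
WWWWWWWWW
WRWWWWWWW
After op 3 paint(1,0,B):
WWWWRRWWW
BWWWWWWWW
GWWWWWWWW
WWWWWWWWW
WWWWWWWWW
WWWWWWWWW
WWWWWWWWW
WRWWWWWWW
After op 4 paint(1,2,K):
WWWWRRWWW
BWKWWWWWW
GWWWWWWWW
WWWWWWWWW
WWWWWWWWW
WWWWWWWWW
WWWWWWWWW
WRWWWWWWW
After op 5 paint(4,3,R):
WWWWRRWWW
BWKWWWWWW
GWWWWWWWW
WWWWWWWWW
WWWRWWWWW
WWWWWWWWW
WWWWWWWWW
WRWWWWWWW
After op 6 fill(0,2,W) [0 cells changed]:
WWWWRRWWW
BWKWWWWWW
GWWWWWWWW
WWWWWWWWW
WWWRWWWWW
WWWWWWWWW
WWWWWWWWW
WRWWWWWWW

Answer: WWWWRRWWW
BWKWWWWWW
GWWWWWWWW
WWWWWWWWW
WWWRWWWWW
WWWWWWWWW
WWWWWWWWW
WRWWWWWWW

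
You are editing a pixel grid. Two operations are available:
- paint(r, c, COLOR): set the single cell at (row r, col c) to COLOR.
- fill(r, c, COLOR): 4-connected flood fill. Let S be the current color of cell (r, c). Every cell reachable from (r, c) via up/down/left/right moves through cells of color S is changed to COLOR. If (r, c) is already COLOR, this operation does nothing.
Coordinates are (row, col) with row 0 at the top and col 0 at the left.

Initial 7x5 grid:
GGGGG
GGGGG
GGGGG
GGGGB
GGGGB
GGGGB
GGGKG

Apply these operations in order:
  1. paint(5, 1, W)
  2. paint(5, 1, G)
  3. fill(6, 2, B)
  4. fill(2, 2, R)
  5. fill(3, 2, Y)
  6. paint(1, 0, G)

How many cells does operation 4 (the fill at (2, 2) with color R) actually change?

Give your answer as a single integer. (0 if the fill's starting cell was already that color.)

After op 1 paint(5,1,W):
GGGGG
GGGGG
GGGGG
GGGGB
GGGGB
GWGGB
GGGKG
After op 2 paint(5,1,G):
GGGGG
GGGGG
GGGGG
GGGGB
GGGGB
GGGGB
GGGKG
After op 3 fill(6,2,B) [30 cells changed]:
BBBBB
BBBBB
BBBBB
BBBBB
BBBBB
BBBBB
BBBKG
After op 4 fill(2,2,R) [33 cells changed]:
RRRRR
RRRRR
RRRRR
RRRRR
RRRRR
RRRRR
RRRKG

Answer: 33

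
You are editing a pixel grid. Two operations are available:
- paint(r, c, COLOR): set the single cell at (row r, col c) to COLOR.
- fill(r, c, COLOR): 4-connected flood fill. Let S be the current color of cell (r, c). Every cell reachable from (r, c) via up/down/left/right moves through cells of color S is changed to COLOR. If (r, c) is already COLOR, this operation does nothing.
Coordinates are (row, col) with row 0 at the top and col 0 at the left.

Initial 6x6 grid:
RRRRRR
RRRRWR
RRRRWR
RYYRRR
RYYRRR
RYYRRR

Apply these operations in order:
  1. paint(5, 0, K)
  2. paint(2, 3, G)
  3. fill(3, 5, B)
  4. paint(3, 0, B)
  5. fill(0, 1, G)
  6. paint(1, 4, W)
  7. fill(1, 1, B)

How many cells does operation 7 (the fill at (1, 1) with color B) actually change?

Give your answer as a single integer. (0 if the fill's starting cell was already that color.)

Answer: 27

Derivation:
After op 1 paint(5,0,K):
RRRRRR
RRRRWR
RRRRWR
RYYRRR
RYYRRR
KYYRRR
After op 2 paint(2,3,G):
RRRRRR
RRRRWR
RRRGWR
RYYRRR
RYYRRR
KYYRRR
After op 3 fill(3,5,B) [26 cells changed]:
BBBBBB
BBBBWB
BBBGWB
BYYBBB
BYYBBB
KYYBBB
After op 4 paint(3,0,B):
BBBBBB
BBBBWB
BBBGWB
BYYBBB
BYYBBB
KYYBBB
After op 5 fill(0,1,G) [26 cells changed]:
GGGGGG
GGGGWG
GGGGWG
GYYGGG
GYYGGG
KYYGGG
After op 6 paint(1,4,W):
GGGGGG
GGGGWG
GGGGWG
GYYGGG
GYYGGG
KYYGGG
After op 7 fill(1,1,B) [27 cells changed]:
BBBBBB
BBBBWB
BBBBWB
BYYBBB
BYYBBB
KYYBBB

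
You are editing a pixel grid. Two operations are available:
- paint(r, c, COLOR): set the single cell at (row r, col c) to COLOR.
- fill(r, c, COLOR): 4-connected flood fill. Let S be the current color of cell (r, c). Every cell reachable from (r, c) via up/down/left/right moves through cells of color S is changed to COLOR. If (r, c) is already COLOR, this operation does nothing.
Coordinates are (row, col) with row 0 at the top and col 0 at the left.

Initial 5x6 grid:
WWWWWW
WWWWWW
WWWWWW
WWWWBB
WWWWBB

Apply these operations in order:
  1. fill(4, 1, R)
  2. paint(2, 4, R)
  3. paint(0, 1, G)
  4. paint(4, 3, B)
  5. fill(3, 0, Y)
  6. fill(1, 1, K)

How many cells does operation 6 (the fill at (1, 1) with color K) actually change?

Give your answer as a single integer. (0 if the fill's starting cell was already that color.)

Answer: 24

Derivation:
After op 1 fill(4,1,R) [26 cells changed]:
RRRRRR
RRRRRR
RRRRRR
RRRRBB
RRRRBB
After op 2 paint(2,4,R):
RRRRRR
RRRRRR
RRRRRR
RRRRBB
RRRRBB
After op 3 paint(0,1,G):
RGRRRR
RRRRRR
RRRRRR
RRRRBB
RRRRBB
After op 4 paint(4,3,B):
RGRRRR
RRRRRR
RRRRRR
RRRRBB
RRRBBB
After op 5 fill(3,0,Y) [24 cells changed]:
YGYYYY
YYYYYY
YYYYYY
YYYYBB
YYYBBB
After op 6 fill(1,1,K) [24 cells changed]:
KGKKKK
KKKKKK
KKKKKK
KKKKBB
KKKBBB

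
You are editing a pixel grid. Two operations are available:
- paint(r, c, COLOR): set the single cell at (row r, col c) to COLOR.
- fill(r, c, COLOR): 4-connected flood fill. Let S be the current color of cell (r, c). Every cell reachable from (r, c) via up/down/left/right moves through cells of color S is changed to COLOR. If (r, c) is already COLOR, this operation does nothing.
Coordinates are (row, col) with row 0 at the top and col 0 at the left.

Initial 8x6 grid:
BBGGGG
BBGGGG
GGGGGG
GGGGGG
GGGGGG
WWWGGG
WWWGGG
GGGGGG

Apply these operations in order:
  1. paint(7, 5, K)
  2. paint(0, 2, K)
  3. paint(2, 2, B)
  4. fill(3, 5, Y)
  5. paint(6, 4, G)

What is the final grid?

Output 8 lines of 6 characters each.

After op 1 paint(7,5,K):
BBGGGG
BBGGGG
GGGGGG
GGGGGG
GGGGGG
WWWGGG
WWWGGG
GGGGGK
After op 2 paint(0,2,K):
BBKGGG
BBGGGG
GGGGGG
GGGGGG
GGGGGG
WWWGGG
WWWGGG
GGGGGK
After op 3 paint(2,2,B):
BBKGGG
BBGGGG
GGBGGG
GGGGGG
GGGGGG
WWWGGG
WWWGGG
GGGGGK
After op 4 fill(3,5,Y) [35 cells changed]:
BBKYYY
BBYYYY
YYBYYY
YYYYYY
YYYYYY
WWWYYY
WWWYYY
YYYYYK
After op 5 paint(6,4,G):
BBKYYY
BBYYYY
YYBYYY
YYYYYY
YYYYYY
WWWYYY
WWWYGY
YYYYYK

Answer: BBKYYY
BBYYYY
YYBYYY
YYYYYY
YYYYYY
WWWYYY
WWWYGY
YYYYYK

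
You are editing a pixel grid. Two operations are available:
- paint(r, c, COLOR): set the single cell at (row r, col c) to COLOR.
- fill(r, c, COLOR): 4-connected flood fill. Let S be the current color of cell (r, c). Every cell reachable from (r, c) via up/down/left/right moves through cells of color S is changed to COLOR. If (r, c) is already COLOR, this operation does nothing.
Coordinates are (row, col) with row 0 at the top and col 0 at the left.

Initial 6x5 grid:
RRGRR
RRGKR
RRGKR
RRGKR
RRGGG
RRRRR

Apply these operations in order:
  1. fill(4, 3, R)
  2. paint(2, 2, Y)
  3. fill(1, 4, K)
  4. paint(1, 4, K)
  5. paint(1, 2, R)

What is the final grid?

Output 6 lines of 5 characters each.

After op 1 fill(4,3,R) [7 cells changed]:
RRRRR
RRRKR
RRRKR
RRRKR
RRRRR
RRRRR
After op 2 paint(2,2,Y):
RRRRR
RRRKR
RRYKR
RRRKR
RRRRR
RRRRR
After op 3 fill(1,4,K) [26 cells changed]:
KKKKK
KKKKK
KKYKK
KKKKK
KKKKK
KKKKK
After op 4 paint(1,4,K):
KKKKK
KKKKK
KKYKK
KKKKK
KKKKK
KKKKK
After op 5 paint(1,2,R):
KKKKK
KKRKK
KKYKK
KKKKK
KKKKK
KKKKK

Answer: KKKKK
KKRKK
KKYKK
KKKKK
KKKKK
KKKKK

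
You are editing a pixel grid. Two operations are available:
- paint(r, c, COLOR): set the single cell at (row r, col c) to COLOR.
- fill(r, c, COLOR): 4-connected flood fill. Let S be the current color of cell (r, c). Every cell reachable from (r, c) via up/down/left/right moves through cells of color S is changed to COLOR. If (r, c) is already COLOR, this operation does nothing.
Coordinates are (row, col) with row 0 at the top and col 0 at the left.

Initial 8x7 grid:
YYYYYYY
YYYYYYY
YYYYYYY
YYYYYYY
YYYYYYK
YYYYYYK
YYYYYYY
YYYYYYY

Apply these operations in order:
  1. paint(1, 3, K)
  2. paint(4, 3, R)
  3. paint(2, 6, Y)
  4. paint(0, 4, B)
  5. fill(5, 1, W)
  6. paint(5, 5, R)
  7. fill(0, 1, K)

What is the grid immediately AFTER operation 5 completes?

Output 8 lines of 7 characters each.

After op 1 paint(1,3,K):
YYYYYYY
YYYKYYY
YYYYYYY
YYYYYYY
YYYYYYK
YYYYYYK
YYYYYYY
YYYYYYY
After op 2 paint(4,3,R):
YYYYYYY
YYYKYYY
YYYYYYY
YYYYYYY
YYYRYYK
YYYYYYK
YYYYYYY
YYYYYYY
After op 3 paint(2,6,Y):
YYYYYYY
YYYKYYY
YYYYYYY
YYYYYYY
YYYRYYK
YYYYYYK
YYYYYYY
YYYYYYY
After op 4 paint(0,4,B):
YYYYBYY
YYYKYYY
YYYYYYY
YYYYYYY
YYYRYYK
YYYYYYK
YYYYYYY
YYYYYYY
After op 5 fill(5,1,W) [51 cells changed]:
WWWWBWW
WWWKWWW
WWWWWWW
WWWWWWW
WWWRWWK
WWWWWWK
WWWWWWW
WWWWWWW

Answer: WWWWBWW
WWWKWWW
WWWWWWW
WWWWWWW
WWWRWWK
WWWWWWK
WWWWWWW
WWWWWWW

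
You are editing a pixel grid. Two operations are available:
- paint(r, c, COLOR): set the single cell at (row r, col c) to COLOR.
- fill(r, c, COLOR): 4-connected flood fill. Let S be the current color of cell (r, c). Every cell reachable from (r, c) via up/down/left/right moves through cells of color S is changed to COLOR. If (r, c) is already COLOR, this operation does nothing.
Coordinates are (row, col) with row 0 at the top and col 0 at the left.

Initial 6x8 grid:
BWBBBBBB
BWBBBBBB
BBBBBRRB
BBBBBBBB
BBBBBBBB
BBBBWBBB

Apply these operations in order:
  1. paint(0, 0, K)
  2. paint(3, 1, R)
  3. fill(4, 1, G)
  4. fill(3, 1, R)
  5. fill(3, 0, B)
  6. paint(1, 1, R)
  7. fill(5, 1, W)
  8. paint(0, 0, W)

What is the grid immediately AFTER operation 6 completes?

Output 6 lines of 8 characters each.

After op 1 paint(0,0,K):
KWBBBBBB
BWBBBBBB
BBBBBRRB
BBBBBBBB
BBBBBBBB
BBBBWBBB
After op 2 paint(3,1,R):
KWBBBBBB
BWBBBBBB
BBBBBRRB
BRBBBBBB
BBBBBBBB
BBBBWBBB
After op 3 fill(4,1,G) [41 cells changed]:
KWGGGGGG
GWGGGGGG
GGGGGRRG
GRGGGGGG
GGGGGGGG
GGGGWGGG
After op 4 fill(3,1,R) [0 cells changed]:
KWGGGGGG
GWGGGGGG
GGGGGRRG
GRGGGGGG
GGGGGGGG
GGGGWGGG
After op 5 fill(3,0,B) [41 cells changed]:
KWBBBBBB
BWBBBBBB
BBBBBRRB
BRBBBBBB
BBBBBBBB
BBBBWBBB
After op 6 paint(1,1,R):
KWBBBBBB
BRBBBBBB
BBBBBRRB
BRBBBBBB
BBBBBBBB
BBBBWBBB

Answer: KWBBBBBB
BRBBBBBB
BBBBBRRB
BRBBBBBB
BBBBBBBB
BBBBWBBB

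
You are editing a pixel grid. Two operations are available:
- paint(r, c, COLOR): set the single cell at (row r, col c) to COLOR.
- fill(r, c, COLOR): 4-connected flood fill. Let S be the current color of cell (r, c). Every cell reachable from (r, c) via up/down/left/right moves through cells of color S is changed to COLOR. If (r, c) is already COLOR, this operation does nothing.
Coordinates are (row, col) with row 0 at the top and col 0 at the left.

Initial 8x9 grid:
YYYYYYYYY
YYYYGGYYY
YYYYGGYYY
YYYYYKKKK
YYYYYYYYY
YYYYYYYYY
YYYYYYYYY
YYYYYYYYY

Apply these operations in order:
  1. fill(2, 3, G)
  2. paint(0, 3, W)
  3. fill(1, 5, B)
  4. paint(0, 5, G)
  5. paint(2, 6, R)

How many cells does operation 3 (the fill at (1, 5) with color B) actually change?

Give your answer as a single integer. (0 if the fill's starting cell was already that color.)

Answer: 67

Derivation:
After op 1 fill(2,3,G) [64 cells changed]:
GGGGGGGGG
GGGGGGGGG
GGGGGGGGG
GGGGGKKKK
GGGGGGGGG
GGGGGGGGG
GGGGGGGGG
GGGGGGGGG
After op 2 paint(0,3,W):
GGGWGGGGG
GGGGGGGGG
GGGGGGGGG
GGGGGKKKK
GGGGGGGGG
GGGGGGGGG
GGGGGGGGG
GGGGGGGGG
After op 3 fill(1,5,B) [67 cells changed]:
BBBWBBBBB
BBBBBBBBB
BBBBBBBBB
BBBBBKKKK
BBBBBBBBB
BBBBBBBBB
BBBBBBBBB
BBBBBBBBB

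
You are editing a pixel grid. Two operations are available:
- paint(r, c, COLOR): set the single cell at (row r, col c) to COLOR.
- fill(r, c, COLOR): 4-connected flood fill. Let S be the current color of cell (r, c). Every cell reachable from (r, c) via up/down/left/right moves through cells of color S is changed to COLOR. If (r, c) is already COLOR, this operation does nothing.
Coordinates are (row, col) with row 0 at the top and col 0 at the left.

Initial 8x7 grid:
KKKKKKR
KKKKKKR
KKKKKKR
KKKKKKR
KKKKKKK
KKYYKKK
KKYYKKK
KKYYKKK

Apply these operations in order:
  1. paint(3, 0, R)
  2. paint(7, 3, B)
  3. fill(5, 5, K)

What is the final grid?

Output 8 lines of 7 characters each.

Answer: KKKKKKR
KKKKKKR
KKKKKKR
RKKKKKR
KKKKKKK
KKYYKKK
KKYYKKK
KKYBKKK

Derivation:
After op 1 paint(3,0,R):
KKKKKKR
KKKKKKR
KKKKKKR
RKKKKKR
KKKKKKK
KKYYKKK
KKYYKKK
KKYYKKK
After op 2 paint(7,3,B):
KKKKKKR
KKKKKKR
KKKKKKR
RKKKKKR
KKKKKKK
KKYYKKK
KKYYKKK
KKYBKKK
After op 3 fill(5,5,K) [0 cells changed]:
KKKKKKR
KKKKKKR
KKKKKKR
RKKKKKR
KKKKKKK
KKYYKKK
KKYYKKK
KKYBKKK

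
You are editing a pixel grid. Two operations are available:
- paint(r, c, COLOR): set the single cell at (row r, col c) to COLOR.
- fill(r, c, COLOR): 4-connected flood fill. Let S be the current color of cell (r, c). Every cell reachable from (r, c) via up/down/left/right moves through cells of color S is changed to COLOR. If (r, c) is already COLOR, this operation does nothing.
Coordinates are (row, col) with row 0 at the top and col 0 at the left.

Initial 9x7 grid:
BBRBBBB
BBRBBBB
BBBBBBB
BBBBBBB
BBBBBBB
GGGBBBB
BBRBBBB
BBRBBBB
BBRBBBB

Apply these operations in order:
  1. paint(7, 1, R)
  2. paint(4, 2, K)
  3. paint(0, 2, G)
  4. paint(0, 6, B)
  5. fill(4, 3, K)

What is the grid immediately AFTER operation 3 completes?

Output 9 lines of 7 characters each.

Answer: BBGBBBB
BBRBBBB
BBBBBBB
BBBBBBB
BBKBBBB
GGGBBBB
BBRBBBB
BRRBBBB
BBRBBBB

Derivation:
After op 1 paint(7,1,R):
BBRBBBB
BBRBBBB
BBBBBBB
BBBBBBB
BBBBBBB
GGGBBBB
BBRBBBB
BRRBBBB
BBRBBBB
After op 2 paint(4,2,K):
BBRBBBB
BBRBBBB
BBBBBBB
BBBBBBB
BBKBBBB
GGGBBBB
BBRBBBB
BRRBBBB
BBRBBBB
After op 3 paint(0,2,G):
BBGBBBB
BBRBBBB
BBBBBBB
BBBBBBB
BBKBBBB
GGGBBBB
BBRBBBB
BRRBBBB
BBRBBBB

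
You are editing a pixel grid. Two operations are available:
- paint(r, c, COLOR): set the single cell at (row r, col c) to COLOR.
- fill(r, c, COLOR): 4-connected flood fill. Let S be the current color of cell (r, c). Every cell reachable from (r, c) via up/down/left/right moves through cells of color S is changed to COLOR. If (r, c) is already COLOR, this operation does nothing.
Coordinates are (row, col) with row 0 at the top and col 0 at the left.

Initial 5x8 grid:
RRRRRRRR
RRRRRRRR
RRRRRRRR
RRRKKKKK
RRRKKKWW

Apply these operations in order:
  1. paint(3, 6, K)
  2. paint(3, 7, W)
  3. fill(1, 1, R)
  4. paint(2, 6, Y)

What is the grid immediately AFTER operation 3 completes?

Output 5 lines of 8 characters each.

After op 1 paint(3,6,K):
RRRRRRRR
RRRRRRRR
RRRRRRRR
RRRKKKKK
RRRKKKWW
After op 2 paint(3,7,W):
RRRRRRRR
RRRRRRRR
RRRRRRRR
RRRKKKKW
RRRKKKWW
After op 3 fill(1,1,R) [0 cells changed]:
RRRRRRRR
RRRRRRRR
RRRRRRRR
RRRKKKKW
RRRKKKWW

Answer: RRRRRRRR
RRRRRRRR
RRRRRRRR
RRRKKKKW
RRRKKKWW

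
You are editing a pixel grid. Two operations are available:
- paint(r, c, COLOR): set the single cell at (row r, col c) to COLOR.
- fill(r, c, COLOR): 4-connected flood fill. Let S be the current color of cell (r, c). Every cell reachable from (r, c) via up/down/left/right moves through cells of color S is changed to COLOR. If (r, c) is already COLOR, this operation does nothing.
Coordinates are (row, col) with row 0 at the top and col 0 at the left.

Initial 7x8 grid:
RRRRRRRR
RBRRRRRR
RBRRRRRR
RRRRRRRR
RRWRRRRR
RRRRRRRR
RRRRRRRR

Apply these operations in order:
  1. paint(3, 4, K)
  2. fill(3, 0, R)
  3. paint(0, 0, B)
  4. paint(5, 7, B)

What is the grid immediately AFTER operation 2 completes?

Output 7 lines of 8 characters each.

Answer: RRRRRRRR
RBRRRRRR
RBRRRRRR
RRRRKRRR
RRWRRRRR
RRRRRRRR
RRRRRRRR

Derivation:
After op 1 paint(3,4,K):
RRRRRRRR
RBRRRRRR
RBRRRRRR
RRRRKRRR
RRWRRRRR
RRRRRRRR
RRRRRRRR
After op 2 fill(3,0,R) [0 cells changed]:
RRRRRRRR
RBRRRRRR
RBRRRRRR
RRRRKRRR
RRWRRRRR
RRRRRRRR
RRRRRRRR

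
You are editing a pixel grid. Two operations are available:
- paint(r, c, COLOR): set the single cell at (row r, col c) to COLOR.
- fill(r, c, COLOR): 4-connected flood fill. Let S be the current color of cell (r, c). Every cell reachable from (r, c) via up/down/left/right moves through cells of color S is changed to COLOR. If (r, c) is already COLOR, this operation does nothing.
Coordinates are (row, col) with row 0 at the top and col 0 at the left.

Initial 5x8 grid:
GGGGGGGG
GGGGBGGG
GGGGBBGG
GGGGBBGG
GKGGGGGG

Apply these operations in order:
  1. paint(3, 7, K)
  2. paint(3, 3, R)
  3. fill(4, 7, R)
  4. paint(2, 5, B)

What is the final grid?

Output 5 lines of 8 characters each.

Answer: RRRRRRRR
RRRRBRRR
RRRRBBRR
RRRRBBRK
RKRRRRRR

Derivation:
After op 1 paint(3,7,K):
GGGGGGGG
GGGGBGGG
GGGGBBGG
GGGGBBGK
GKGGGGGG
After op 2 paint(3,3,R):
GGGGGGGG
GGGGBGGG
GGGGBBGG
GGGRBBGK
GKGGGGGG
After op 3 fill(4,7,R) [32 cells changed]:
RRRRRRRR
RRRRBRRR
RRRRBBRR
RRRRBBRK
RKRRRRRR
After op 4 paint(2,5,B):
RRRRRRRR
RRRRBRRR
RRRRBBRR
RRRRBBRK
RKRRRRRR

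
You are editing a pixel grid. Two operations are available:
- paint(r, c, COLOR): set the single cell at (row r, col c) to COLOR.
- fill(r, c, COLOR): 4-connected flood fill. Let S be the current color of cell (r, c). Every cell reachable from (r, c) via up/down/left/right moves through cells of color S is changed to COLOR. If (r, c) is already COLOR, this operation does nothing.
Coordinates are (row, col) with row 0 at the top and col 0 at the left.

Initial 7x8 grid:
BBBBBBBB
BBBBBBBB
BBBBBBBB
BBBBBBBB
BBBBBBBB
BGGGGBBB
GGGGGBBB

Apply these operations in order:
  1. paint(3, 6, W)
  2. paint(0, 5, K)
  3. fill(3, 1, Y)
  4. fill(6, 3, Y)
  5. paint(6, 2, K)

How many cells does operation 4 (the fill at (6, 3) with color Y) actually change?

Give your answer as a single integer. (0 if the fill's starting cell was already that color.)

Answer: 9

Derivation:
After op 1 paint(3,6,W):
BBBBBBBB
BBBBBBBB
BBBBBBBB
BBBBBBWB
BBBBBBBB
BGGGGBBB
GGGGGBBB
After op 2 paint(0,5,K):
BBBBBKBB
BBBBBBBB
BBBBBBBB
BBBBBBWB
BBBBBBBB
BGGGGBBB
GGGGGBBB
After op 3 fill(3,1,Y) [45 cells changed]:
YYYYYKYY
YYYYYYYY
YYYYYYYY
YYYYYYWY
YYYYYYYY
YGGGGYYY
GGGGGYYY
After op 4 fill(6,3,Y) [9 cells changed]:
YYYYYKYY
YYYYYYYY
YYYYYYYY
YYYYYYWY
YYYYYYYY
YYYYYYYY
YYYYYYYY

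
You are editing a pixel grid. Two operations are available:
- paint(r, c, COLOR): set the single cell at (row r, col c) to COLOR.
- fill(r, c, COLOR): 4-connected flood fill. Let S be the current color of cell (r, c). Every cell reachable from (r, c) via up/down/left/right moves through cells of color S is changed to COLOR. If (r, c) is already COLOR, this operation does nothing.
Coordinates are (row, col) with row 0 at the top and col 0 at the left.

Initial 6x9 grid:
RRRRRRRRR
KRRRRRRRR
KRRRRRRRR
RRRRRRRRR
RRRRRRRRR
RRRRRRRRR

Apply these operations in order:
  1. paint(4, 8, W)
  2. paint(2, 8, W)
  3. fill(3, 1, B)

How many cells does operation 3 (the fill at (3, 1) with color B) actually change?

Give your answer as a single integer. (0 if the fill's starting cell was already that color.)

Answer: 50

Derivation:
After op 1 paint(4,8,W):
RRRRRRRRR
KRRRRRRRR
KRRRRRRRR
RRRRRRRRR
RRRRRRRRW
RRRRRRRRR
After op 2 paint(2,8,W):
RRRRRRRRR
KRRRRRRRR
KRRRRRRRW
RRRRRRRRR
RRRRRRRRW
RRRRRRRRR
After op 3 fill(3,1,B) [50 cells changed]:
BBBBBBBBB
KBBBBBBBB
KBBBBBBBW
BBBBBBBBB
BBBBBBBBW
BBBBBBBBB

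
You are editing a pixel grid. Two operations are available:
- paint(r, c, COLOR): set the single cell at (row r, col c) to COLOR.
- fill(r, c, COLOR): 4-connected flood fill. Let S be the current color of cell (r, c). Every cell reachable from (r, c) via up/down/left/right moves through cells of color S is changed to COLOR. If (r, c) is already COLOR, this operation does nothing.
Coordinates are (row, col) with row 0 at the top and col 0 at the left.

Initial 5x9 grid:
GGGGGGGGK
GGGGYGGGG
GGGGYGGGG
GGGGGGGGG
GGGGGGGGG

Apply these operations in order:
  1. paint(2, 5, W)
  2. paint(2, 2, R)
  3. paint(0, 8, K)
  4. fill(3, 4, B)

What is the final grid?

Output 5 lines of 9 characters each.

After op 1 paint(2,5,W):
GGGGGGGGK
GGGGYGGGG
GGGGYWGGG
GGGGGGGGG
GGGGGGGGG
After op 2 paint(2,2,R):
GGGGGGGGK
GGGGYGGGG
GGRGYWGGG
GGGGGGGGG
GGGGGGGGG
After op 3 paint(0,8,K):
GGGGGGGGK
GGGGYGGGG
GGRGYWGGG
GGGGGGGGG
GGGGGGGGG
After op 4 fill(3,4,B) [40 cells changed]:
BBBBBBBBK
BBBBYBBBB
BBRBYWBBB
BBBBBBBBB
BBBBBBBBB

Answer: BBBBBBBBK
BBBBYBBBB
BBRBYWBBB
BBBBBBBBB
BBBBBBBBB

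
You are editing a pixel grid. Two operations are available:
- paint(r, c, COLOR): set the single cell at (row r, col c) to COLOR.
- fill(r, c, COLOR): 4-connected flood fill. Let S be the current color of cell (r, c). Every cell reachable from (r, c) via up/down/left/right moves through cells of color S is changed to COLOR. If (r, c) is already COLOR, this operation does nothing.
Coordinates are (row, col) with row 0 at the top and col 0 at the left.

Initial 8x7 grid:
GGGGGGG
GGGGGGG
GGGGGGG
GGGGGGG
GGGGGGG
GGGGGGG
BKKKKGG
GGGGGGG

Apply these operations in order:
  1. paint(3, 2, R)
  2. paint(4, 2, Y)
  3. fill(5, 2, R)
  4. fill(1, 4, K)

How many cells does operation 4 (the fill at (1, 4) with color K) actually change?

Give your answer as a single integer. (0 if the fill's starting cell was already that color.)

After op 1 paint(3,2,R):
GGGGGGG
GGGGGGG
GGGGGGG
GGRGGGG
GGGGGGG
GGGGGGG
BKKKKGG
GGGGGGG
After op 2 paint(4,2,Y):
GGGGGGG
GGGGGGG
GGGGGGG
GGRGGGG
GGYGGGG
GGGGGGG
BKKKKGG
GGGGGGG
After op 3 fill(5,2,R) [49 cells changed]:
RRRRRRR
RRRRRRR
RRRRRRR
RRRRRRR
RRYRRRR
RRRRRRR
BKKKKRR
RRRRRRR
After op 4 fill(1,4,K) [50 cells changed]:
KKKKKKK
KKKKKKK
KKKKKKK
KKKKKKK
KKYKKKK
KKKKKKK
BKKKKKK
KKKKKKK

Answer: 50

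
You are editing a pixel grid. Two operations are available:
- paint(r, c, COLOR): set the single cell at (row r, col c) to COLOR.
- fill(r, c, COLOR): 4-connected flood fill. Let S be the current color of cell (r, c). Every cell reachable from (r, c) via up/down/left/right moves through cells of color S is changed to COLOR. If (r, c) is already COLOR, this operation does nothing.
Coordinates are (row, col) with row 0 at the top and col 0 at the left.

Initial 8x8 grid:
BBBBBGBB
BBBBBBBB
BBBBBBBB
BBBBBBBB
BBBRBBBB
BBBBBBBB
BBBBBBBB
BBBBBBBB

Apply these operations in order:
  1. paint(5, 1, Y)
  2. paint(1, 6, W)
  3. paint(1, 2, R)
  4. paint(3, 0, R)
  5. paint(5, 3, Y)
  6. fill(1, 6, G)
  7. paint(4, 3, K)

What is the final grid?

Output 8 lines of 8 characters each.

After op 1 paint(5,1,Y):
BBBBBGBB
BBBBBBBB
BBBBBBBB
BBBBBBBB
BBBRBBBB
BYBBBBBB
BBBBBBBB
BBBBBBBB
After op 2 paint(1,6,W):
BBBBBGBB
BBBBBBWB
BBBBBBBB
BBBBBBBB
BBBRBBBB
BYBBBBBB
BBBBBBBB
BBBBBBBB
After op 3 paint(1,2,R):
BBBBBGBB
BBRBBBWB
BBBBBBBB
BBBBBBBB
BBBRBBBB
BYBBBBBB
BBBBBBBB
BBBBBBBB
After op 4 paint(3,0,R):
BBBBBGBB
BBRBBBWB
BBBBBBBB
RBBBBBBB
BBBRBBBB
BYBBBBBB
BBBBBBBB
BBBBBBBB
After op 5 paint(5,3,Y):
BBBBBGBB
BBRBBBWB
BBBBBBBB
RBBBBBBB
BBBRBBBB
BYBYBBBB
BBBBBBBB
BBBBBBBB
After op 6 fill(1,6,G) [1 cells changed]:
BBBBBGBB
BBRBBBGB
BBBBBBBB
RBBBBBBB
BBBRBBBB
BYBYBBBB
BBBBBBBB
BBBBBBBB
After op 7 paint(4,3,K):
BBBBBGBB
BBRBBBGB
BBBBBBBB
RBBBBBBB
BBBKBBBB
BYBYBBBB
BBBBBBBB
BBBBBBBB

Answer: BBBBBGBB
BBRBBBGB
BBBBBBBB
RBBBBBBB
BBBKBBBB
BYBYBBBB
BBBBBBBB
BBBBBBBB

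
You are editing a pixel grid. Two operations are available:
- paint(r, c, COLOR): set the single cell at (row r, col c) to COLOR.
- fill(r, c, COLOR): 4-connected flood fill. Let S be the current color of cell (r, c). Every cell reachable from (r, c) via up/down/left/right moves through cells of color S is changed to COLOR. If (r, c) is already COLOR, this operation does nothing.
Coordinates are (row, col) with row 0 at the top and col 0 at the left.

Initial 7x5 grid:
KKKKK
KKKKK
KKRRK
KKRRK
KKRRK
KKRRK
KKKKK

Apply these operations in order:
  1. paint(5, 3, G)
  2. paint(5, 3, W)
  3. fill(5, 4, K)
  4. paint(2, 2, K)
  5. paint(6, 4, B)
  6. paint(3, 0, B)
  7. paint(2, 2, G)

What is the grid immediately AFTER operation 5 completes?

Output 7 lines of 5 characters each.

After op 1 paint(5,3,G):
KKKKK
KKKKK
KKRRK
KKRRK
KKRRK
KKRGK
KKKKK
After op 2 paint(5,3,W):
KKKKK
KKKKK
KKRRK
KKRRK
KKRRK
KKRWK
KKKKK
After op 3 fill(5,4,K) [0 cells changed]:
KKKKK
KKKKK
KKRRK
KKRRK
KKRRK
KKRWK
KKKKK
After op 4 paint(2,2,K):
KKKKK
KKKKK
KKKRK
KKRRK
KKRRK
KKRWK
KKKKK
After op 5 paint(6,4,B):
KKKKK
KKKKK
KKKRK
KKRRK
KKRRK
KKRWK
KKKKB

Answer: KKKKK
KKKKK
KKKRK
KKRRK
KKRRK
KKRWK
KKKKB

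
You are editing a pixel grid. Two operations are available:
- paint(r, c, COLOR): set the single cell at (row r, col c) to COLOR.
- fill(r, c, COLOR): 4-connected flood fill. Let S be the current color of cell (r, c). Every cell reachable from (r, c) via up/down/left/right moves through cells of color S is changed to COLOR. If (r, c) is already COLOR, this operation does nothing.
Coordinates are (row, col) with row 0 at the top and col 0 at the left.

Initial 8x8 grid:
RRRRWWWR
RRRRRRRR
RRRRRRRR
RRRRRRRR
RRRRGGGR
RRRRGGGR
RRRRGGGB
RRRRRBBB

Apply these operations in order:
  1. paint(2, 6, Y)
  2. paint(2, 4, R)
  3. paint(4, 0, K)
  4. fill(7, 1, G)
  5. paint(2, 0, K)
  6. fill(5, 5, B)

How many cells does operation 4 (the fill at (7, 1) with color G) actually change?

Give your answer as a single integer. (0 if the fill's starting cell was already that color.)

Answer: 46

Derivation:
After op 1 paint(2,6,Y):
RRRRWWWR
RRRRRRRR
RRRRRRYR
RRRRRRRR
RRRRGGGR
RRRRGGGR
RRRRGGGB
RRRRRBBB
After op 2 paint(2,4,R):
RRRRWWWR
RRRRRRRR
RRRRRRYR
RRRRRRRR
RRRRGGGR
RRRRGGGR
RRRRGGGB
RRRRRBBB
After op 3 paint(4,0,K):
RRRRWWWR
RRRRRRRR
RRRRRRYR
RRRRRRRR
KRRRGGGR
RRRRGGGR
RRRRGGGB
RRRRRBBB
After op 4 fill(7,1,G) [46 cells changed]:
GGGGWWWG
GGGGGGGG
GGGGGGYG
GGGGGGGG
KGGGGGGG
GGGGGGGG
GGGGGGGB
GGGGGBBB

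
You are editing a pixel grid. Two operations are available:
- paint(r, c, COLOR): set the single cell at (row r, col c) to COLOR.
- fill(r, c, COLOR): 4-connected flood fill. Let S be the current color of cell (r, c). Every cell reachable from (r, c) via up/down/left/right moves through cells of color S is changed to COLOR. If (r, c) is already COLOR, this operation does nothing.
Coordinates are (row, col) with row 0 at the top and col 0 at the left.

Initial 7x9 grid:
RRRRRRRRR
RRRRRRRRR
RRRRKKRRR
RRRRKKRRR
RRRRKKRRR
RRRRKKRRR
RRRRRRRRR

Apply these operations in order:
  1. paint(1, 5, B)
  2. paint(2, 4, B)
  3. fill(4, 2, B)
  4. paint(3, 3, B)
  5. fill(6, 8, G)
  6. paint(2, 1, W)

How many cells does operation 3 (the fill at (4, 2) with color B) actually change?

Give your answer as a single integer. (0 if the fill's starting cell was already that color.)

After op 1 paint(1,5,B):
RRRRRRRRR
RRRRRBRRR
RRRRKKRRR
RRRRKKRRR
RRRRKKRRR
RRRRKKRRR
RRRRRRRRR
After op 2 paint(2,4,B):
RRRRRRRRR
RRRRRBRRR
RRRRBKRRR
RRRRKKRRR
RRRRKKRRR
RRRRKKRRR
RRRRRRRRR
After op 3 fill(4,2,B) [54 cells changed]:
BBBBBBBBB
BBBBBBBBB
BBBBBKBBB
BBBBKKBBB
BBBBKKBBB
BBBBKKBBB
BBBBBBBBB

Answer: 54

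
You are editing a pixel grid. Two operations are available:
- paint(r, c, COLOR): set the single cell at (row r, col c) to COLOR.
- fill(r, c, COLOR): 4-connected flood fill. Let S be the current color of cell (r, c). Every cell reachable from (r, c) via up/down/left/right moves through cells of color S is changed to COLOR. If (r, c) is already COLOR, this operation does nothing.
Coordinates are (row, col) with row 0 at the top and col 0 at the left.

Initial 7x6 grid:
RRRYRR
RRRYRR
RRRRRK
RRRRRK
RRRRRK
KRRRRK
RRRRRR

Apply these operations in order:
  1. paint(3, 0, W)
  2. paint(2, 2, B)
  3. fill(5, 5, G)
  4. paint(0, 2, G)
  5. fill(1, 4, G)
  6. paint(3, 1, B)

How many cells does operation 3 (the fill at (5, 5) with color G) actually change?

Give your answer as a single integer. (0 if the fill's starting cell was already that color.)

Answer: 4

Derivation:
After op 1 paint(3,0,W):
RRRYRR
RRRYRR
RRRRRK
WRRRRK
RRRRRK
KRRRRK
RRRRRR
After op 2 paint(2,2,B):
RRRYRR
RRRYRR
RRBRRK
WRRRRK
RRRRRK
KRRRRK
RRRRRR
After op 3 fill(5,5,G) [4 cells changed]:
RRRYRR
RRRYRR
RRBRRG
WRRRRG
RRRRRG
KRRRRG
RRRRRR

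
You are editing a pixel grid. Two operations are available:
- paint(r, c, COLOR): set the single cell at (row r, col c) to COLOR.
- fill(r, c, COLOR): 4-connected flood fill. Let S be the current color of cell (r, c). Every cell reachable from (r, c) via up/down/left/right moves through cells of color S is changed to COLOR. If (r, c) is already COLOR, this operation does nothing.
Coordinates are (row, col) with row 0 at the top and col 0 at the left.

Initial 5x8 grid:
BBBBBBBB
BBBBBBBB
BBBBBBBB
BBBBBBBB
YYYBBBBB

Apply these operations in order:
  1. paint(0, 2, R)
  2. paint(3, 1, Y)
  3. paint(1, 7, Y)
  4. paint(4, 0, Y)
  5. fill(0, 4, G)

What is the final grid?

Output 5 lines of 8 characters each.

Answer: GGRGGGGG
GGGGGGGY
GGGGGGGG
GYGGGGGG
YYYGGGGG

Derivation:
After op 1 paint(0,2,R):
BBRBBBBB
BBBBBBBB
BBBBBBBB
BBBBBBBB
YYYBBBBB
After op 2 paint(3,1,Y):
BBRBBBBB
BBBBBBBB
BBBBBBBB
BYBBBBBB
YYYBBBBB
After op 3 paint(1,7,Y):
BBRBBBBB
BBBBBBBY
BBBBBBBB
BYBBBBBB
YYYBBBBB
After op 4 paint(4,0,Y):
BBRBBBBB
BBBBBBBY
BBBBBBBB
BYBBBBBB
YYYBBBBB
After op 5 fill(0,4,G) [34 cells changed]:
GGRGGGGG
GGGGGGGY
GGGGGGGG
GYGGGGGG
YYYGGGGG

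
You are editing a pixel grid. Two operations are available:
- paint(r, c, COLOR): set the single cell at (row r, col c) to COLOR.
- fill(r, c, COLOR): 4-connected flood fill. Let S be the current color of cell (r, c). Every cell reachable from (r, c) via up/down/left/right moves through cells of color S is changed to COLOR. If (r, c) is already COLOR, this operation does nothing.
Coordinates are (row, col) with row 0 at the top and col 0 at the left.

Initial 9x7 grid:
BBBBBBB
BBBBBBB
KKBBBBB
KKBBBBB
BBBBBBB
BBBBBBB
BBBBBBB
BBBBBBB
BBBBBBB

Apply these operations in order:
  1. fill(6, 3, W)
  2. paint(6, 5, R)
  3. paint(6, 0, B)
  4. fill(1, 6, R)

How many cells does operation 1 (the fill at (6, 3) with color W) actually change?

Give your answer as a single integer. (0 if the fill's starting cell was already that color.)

Answer: 59

Derivation:
After op 1 fill(6,3,W) [59 cells changed]:
WWWWWWW
WWWWWWW
KKWWWWW
KKWWWWW
WWWWWWW
WWWWWWW
WWWWWWW
WWWWWWW
WWWWWWW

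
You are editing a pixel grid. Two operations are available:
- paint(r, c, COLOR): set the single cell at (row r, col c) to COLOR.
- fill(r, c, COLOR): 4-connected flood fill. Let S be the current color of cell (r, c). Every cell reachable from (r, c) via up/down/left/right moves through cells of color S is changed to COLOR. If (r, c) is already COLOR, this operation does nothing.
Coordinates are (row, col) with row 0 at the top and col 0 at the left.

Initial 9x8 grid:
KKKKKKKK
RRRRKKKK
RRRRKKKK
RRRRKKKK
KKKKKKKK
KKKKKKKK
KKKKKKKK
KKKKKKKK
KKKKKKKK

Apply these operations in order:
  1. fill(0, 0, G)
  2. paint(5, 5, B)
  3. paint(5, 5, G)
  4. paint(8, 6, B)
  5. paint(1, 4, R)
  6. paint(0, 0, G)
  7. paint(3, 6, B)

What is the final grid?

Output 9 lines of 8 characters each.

After op 1 fill(0,0,G) [60 cells changed]:
GGGGGGGG
RRRRGGGG
RRRRGGGG
RRRRGGGG
GGGGGGGG
GGGGGGGG
GGGGGGGG
GGGGGGGG
GGGGGGGG
After op 2 paint(5,5,B):
GGGGGGGG
RRRRGGGG
RRRRGGGG
RRRRGGGG
GGGGGGGG
GGGGGBGG
GGGGGGGG
GGGGGGGG
GGGGGGGG
After op 3 paint(5,5,G):
GGGGGGGG
RRRRGGGG
RRRRGGGG
RRRRGGGG
GGGGGGGG
GGGGGGGG
GGGGGGGG
GGGGGGGG
GGGGGGGG
After op 4 paint(8,6,B):
GGGGGGGG
RRRRGGGG
RRRRGGGG
RRRRGGGG
GGGGGGGG
GGGGGGGG
GGGGGGGG
GGGGGGGG
GGGGGGBG
After op 5 paint(1,4,R):
GGGGGGGG
RRRRRGGG
RRRRGGGG
RRRRGGGG
GGGGGGGG
GGGGGGGG
GGGGGGGG
GGGGGGGG
GGGGGGBG
After op 6 paint(0,0,G):
GGGGGGGG
RRRRRGGG
RRRRGGGG
RRRRGGGG
GGGGGGGG
GGGGGGGG
GGGGGGGG
GGGGGGGG
GGGGGGBG
After op 7 paint(3,6,B):
GGGGGGGG
RRRRRGGG
RRRRGGGG
RRRRGGBG
GGGGGGGG
GGGGGGGG
GGGGGGGG
GGGGGGGG
GGGGGGBG

Answer: GGGGGGGG
RRRRRGGG
RRRRGGGG
RRRRGGBG
GGGGGGGG
GGGGGGGG
GGGGGGGG
GGGGGGGG
GGGGGGBG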